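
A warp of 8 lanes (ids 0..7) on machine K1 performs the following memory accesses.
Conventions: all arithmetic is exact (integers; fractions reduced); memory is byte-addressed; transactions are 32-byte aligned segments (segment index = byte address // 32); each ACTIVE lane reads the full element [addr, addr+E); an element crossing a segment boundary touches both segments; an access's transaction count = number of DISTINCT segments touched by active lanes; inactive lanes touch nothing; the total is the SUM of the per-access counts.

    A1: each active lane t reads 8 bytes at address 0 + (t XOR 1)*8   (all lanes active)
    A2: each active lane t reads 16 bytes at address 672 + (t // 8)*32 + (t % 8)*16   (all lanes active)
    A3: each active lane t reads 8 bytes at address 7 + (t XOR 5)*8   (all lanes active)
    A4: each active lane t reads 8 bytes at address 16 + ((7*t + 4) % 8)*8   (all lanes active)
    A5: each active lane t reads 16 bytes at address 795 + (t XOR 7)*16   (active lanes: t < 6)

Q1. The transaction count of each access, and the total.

A1: 2 transactions
A2: 4 transactions
A3: 3 transactions
A4: 3 transactions
A5: 4 transactions

Answer: 2,4,3,3,4; total 16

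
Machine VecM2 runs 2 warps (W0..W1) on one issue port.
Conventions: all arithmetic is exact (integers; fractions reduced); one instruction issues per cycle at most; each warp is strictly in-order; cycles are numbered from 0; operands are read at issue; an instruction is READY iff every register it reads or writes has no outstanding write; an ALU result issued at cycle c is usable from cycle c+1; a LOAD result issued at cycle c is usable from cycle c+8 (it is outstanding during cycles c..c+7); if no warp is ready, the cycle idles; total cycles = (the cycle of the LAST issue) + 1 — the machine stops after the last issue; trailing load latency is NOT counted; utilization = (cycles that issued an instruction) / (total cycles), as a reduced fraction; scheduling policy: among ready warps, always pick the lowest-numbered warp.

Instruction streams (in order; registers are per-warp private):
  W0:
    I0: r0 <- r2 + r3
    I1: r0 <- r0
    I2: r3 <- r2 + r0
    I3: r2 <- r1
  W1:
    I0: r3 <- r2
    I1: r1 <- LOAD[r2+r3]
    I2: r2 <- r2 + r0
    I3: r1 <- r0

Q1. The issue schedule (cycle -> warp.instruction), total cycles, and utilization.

cycle 0: W0.I0
cycle 1: W0.I1
cycle 2: W0.I2
cycle 3: W0.I3
cycle 4: W1.I0
cycle 5: W1.I1
cycle 6: W1.I2
cycle 7: idle
cycle 8: idle
cycle 9: idle
cycle 10: idle
cycle 11: idle
cycle 12: idle
cycle 13: W1.I3

Answer: 14 cycles, utilization 4/7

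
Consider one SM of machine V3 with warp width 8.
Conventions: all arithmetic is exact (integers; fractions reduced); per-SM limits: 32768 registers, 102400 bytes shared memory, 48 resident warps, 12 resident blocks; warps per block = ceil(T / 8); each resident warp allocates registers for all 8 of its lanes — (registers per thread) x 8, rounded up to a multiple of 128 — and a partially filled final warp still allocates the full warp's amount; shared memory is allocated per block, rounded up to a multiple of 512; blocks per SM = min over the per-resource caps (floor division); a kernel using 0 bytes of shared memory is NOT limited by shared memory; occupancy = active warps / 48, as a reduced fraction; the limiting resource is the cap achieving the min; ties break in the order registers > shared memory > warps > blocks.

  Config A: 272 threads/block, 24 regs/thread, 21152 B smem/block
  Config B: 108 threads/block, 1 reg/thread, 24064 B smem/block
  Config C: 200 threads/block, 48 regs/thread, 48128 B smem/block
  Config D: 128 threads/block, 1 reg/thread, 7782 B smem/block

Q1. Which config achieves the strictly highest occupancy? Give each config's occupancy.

occupancies: A 17/24, B 7/8, C 25/48, D 1

Answer: D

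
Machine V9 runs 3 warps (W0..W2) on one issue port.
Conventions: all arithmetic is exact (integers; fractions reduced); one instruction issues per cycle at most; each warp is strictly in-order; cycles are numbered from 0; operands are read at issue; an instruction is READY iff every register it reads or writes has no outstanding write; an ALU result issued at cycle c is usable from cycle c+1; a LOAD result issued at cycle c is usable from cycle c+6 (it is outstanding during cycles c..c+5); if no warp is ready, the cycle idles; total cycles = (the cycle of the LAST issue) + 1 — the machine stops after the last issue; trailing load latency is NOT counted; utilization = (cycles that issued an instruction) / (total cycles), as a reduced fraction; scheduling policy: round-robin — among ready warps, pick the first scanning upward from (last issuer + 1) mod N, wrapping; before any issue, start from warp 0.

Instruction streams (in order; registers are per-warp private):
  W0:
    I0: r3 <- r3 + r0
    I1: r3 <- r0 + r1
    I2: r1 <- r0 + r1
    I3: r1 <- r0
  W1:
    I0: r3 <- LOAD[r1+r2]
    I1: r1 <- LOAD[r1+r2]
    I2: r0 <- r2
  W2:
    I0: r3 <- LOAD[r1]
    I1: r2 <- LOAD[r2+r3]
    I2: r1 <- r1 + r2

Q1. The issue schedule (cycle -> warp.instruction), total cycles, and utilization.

cycle 0: W0.I0
cycle 1: W1.I0
cycle 2: W2.I0
cycle 3: W0.I1
cycle 4: W1.I1
cycle 5: W0.I2
cycle 6: W1.I2
cycle 7: W0.I3
cycle 8: W2.I1
cycle 9: idle
cycle 10: idle
cycle 11: idle
cycle 12: idle
cycle 13: idle
cycle 14: W2.I2

Answer: 15 cycles, utilization 2/3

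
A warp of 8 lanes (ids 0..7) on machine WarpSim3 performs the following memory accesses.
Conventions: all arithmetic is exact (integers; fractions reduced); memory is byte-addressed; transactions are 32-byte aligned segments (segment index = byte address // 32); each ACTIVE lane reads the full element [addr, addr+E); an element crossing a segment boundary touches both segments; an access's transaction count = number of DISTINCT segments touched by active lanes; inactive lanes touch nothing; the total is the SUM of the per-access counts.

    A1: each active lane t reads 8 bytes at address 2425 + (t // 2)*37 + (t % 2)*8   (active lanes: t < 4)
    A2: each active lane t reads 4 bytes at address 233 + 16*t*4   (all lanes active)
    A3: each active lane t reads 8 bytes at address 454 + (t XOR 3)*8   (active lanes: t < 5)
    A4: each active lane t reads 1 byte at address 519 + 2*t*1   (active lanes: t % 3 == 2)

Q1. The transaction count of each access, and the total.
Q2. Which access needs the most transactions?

A1: 3 transactions
A2: 8 transactions
A3: 3 transactions
A4: 1 transaction

Answer: 3,8,3,1; total 15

Answer: A2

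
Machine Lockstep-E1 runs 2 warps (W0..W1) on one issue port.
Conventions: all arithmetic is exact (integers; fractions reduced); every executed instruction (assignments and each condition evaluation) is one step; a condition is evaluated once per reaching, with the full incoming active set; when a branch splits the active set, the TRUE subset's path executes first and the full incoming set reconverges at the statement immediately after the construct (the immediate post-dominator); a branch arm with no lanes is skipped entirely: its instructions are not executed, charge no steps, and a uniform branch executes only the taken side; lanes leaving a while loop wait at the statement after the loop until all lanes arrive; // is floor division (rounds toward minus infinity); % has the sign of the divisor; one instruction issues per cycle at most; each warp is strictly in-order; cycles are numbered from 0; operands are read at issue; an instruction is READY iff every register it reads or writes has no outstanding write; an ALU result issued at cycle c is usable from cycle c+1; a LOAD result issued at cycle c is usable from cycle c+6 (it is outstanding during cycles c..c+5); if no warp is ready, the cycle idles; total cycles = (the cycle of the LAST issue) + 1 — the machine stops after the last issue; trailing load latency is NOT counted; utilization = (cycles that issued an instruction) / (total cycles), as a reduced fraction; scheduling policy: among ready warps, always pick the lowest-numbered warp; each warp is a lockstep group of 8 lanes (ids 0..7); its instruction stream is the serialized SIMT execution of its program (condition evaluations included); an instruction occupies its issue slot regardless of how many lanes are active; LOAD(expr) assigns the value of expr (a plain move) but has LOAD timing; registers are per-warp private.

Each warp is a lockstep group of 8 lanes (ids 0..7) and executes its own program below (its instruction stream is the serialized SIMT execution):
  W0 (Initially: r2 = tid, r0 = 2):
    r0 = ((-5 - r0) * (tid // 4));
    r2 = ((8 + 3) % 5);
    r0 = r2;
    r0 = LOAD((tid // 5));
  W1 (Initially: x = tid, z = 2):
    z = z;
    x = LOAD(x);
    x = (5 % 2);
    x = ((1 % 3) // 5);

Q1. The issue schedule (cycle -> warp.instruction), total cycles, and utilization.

cycle 0: W0.I0
cycle 1: W0.I1
cycle 2: W0.I2
cycle 3: W0.I3
cycle 4: W1.I0
cycle 5: W1.I1
cycle 6: idle
cycle 7: idle
cycle 8: idle
cycle 9: idle
cycle 10: idle
cycle 11: W1.I2
cycle 12: W1.I3

Answer: 13 cycles, utilization 8/13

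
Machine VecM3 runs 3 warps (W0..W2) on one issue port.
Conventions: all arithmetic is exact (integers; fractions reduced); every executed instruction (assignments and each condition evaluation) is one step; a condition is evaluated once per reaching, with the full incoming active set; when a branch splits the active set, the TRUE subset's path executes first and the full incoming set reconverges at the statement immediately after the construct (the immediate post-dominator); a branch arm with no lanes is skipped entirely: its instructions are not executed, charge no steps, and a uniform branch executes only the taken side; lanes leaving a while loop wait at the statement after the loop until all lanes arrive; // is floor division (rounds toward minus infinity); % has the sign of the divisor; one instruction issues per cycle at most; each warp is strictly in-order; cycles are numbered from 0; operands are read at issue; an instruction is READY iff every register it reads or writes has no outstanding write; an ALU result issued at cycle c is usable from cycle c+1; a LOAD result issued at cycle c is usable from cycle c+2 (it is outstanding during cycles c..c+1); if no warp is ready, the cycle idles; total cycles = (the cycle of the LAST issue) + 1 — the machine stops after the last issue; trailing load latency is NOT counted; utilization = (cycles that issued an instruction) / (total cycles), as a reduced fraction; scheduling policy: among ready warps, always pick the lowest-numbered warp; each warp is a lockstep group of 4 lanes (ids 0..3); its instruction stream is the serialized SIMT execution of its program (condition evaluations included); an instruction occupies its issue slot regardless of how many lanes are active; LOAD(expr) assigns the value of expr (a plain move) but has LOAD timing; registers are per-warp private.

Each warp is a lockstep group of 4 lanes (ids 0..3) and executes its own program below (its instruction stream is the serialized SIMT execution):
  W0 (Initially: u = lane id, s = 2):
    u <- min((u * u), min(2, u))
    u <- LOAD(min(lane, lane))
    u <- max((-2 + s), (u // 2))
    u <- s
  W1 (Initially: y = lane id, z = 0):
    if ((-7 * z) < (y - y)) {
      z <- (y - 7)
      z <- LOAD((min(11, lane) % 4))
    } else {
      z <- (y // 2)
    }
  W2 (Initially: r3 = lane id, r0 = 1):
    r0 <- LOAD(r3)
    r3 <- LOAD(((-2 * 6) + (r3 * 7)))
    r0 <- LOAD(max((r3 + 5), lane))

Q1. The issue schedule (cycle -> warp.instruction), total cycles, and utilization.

cycle 0: W0.I0
cycle 1: W0.I1
cycle 2: W1.I0
cycle 3: W0.I2
cycle 4: W0.I3
cycle 5: W1.I1
cycle 6: W2.I0
cycle 7: W2.I1
cycle 8: idle
cycle 9: W2.I2

Answer: 10 cycles, utilization 9/10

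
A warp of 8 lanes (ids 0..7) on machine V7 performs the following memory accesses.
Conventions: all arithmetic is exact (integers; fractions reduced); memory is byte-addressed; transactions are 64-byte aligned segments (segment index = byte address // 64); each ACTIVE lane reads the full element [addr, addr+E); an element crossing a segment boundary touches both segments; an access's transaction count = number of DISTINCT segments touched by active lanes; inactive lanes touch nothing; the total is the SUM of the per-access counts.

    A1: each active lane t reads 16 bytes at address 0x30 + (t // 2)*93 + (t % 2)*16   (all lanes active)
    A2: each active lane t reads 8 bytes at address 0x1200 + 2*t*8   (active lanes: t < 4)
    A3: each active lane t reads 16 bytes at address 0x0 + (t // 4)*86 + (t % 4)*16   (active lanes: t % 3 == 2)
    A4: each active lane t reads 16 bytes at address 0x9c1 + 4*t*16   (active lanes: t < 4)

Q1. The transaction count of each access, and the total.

A1: 6 transactions
A2: 1 transaction
A3: 2 transactions
A4: 4 transactions

Answer: 6,1,2,4; total 13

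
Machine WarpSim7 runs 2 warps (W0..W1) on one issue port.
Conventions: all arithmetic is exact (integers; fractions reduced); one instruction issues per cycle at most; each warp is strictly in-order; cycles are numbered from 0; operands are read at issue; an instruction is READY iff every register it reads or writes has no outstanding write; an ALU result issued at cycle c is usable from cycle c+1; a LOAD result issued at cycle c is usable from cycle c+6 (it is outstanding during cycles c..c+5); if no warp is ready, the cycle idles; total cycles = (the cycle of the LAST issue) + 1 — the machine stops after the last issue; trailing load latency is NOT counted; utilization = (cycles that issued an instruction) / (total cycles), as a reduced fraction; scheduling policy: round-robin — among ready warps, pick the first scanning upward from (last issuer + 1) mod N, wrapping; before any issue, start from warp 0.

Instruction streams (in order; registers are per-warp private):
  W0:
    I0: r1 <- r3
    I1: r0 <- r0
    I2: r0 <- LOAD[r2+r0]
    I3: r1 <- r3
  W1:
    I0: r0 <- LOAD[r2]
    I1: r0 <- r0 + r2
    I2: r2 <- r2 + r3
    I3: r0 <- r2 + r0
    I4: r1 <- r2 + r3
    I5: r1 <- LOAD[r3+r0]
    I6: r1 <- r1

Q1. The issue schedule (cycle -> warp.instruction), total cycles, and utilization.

cycle 0: W0.I0
cycle 1: W1.I0
cycle 2: W0.I1
cycle 3: W0.I2
cycle 4: W0.I3
cycle 5: idle
cycle 6: idle
cycle 7: W1.I1
cycle 8: W1.I2
cycle 9: W1.I3
cycle 10: W1.I4
cycle 11: W1.I5
cycle 12: idle
cycle 13: idle
cycle 14: idle
cycle 15: idle
cycle 16: idle
cycle 17: W1.I6

Answer: 18 cycles, utilization 11/18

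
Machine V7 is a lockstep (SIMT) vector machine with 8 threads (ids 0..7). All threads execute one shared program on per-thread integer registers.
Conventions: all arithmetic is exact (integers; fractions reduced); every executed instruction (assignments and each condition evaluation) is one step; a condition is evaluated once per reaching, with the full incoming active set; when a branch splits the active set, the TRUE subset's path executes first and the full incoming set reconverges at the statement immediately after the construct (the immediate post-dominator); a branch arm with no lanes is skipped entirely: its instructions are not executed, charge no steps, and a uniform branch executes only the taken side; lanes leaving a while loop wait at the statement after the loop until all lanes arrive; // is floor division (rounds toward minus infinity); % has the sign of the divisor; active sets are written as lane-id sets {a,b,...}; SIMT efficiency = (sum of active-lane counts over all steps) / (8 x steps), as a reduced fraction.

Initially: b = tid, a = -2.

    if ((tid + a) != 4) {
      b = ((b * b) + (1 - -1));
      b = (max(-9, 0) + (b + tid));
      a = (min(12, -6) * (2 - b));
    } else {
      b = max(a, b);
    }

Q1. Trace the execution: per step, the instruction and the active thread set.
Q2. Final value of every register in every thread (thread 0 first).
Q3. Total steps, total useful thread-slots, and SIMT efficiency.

step 0: eval ((tid + a) != 4)        {0,1,2,3,4,5,6,7}
step 1: b <- ((b * b) + (1 - -1))    {0,1,2,3,4,5,7}
step 2: b <- (max(-9, 0) + (b + tid)) {0,1,2,3,4,5,7}
step 3: a <- (min(12, -6) * (2 - b)) {0,1,2,3,4,5,7}
step 4: b <- max(a, b)               {6}

Answer: 5 steps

b: 2,4,8,14,22,32,6,58
a: 0,12,36,72,120,180,-2,336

steps = 5; useful = 30; efficiency = 30/40 = 3/4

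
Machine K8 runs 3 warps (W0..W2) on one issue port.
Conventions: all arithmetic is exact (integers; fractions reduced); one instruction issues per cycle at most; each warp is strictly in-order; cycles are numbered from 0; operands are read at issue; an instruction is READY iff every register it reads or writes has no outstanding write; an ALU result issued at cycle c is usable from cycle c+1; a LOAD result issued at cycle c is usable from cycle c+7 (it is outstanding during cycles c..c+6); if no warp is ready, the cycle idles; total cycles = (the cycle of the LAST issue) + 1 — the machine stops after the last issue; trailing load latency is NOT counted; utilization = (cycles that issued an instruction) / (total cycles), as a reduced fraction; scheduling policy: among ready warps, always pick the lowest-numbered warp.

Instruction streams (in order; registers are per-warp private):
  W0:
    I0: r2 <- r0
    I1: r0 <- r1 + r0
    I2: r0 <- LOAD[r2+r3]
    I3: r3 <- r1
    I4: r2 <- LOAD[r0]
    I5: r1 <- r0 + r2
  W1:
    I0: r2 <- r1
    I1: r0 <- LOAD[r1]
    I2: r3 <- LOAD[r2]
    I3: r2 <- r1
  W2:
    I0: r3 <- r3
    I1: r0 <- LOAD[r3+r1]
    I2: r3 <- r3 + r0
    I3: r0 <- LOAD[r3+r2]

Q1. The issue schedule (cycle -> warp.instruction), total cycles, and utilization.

cycle 0: W0.I0
cycle 1: W0.I1
cycle 2: W0.I2
cycle 3: W0.I3
cycle 4: W1.I0
cycle 5: W1.I1
cycle 6: W1.I2
cycle 7: W1.I3
cycle 8: W2.I0
cycle 9: W0.I4
cycle 10: W2.I1
cycle 11: idle
cycle 12: idle
cycle 13: idle
cycle 14: idle
cycle 15: idle
cycle 16: W0.I5
cycle 17: W2.I2
cycle 18: W2.I3

Answer: 19 cycles, utilization 14/19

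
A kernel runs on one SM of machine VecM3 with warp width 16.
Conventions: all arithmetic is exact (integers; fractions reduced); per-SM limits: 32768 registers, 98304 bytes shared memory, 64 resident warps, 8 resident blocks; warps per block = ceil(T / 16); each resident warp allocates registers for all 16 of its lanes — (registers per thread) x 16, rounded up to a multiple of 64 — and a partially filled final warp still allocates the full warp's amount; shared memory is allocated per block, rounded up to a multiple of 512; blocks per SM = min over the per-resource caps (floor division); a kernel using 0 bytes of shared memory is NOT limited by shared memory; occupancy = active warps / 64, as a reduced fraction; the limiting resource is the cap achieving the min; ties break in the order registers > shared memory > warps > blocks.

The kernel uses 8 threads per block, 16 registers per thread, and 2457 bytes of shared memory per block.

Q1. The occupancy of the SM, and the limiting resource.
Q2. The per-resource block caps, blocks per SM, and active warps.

Answer: occupancy 1/8, limited by blocks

registers: 128 blocks
shared memory: 38 blocks
warps: 64 blocks
blocks: 8 blocks

Answer: 8 blocks, 8 active warps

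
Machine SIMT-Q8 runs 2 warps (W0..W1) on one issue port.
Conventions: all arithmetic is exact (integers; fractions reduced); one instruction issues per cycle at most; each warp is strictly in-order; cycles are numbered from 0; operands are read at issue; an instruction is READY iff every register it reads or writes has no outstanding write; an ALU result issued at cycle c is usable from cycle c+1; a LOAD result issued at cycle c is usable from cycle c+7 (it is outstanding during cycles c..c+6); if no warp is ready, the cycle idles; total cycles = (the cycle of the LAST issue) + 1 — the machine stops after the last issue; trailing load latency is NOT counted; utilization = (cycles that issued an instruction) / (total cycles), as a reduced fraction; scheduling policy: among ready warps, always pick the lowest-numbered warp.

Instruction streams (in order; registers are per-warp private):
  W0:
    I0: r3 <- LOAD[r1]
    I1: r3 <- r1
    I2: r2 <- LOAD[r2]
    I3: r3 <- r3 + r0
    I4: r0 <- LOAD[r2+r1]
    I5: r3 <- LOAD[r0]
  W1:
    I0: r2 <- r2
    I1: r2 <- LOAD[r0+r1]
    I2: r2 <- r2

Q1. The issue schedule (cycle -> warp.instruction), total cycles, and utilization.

cycle 0: W0.I0
cycle 1: W1.I0
cycle 2: W1.I1
cycle 3: idle
cycle 4: idle
cycle 5: idle
cycle 6: idle
cycle 7: W0.I1
cycle 8: W0.I2
cycle 9: W0.I3
cycle 10: W1.I2
cycle 11: idle
cycle 12: idle
cycle 13: idle
cycle 14: idle
cycle 15: W0.I4
cycle 16: idle
cycle 17: idle
cycle 18: idle
cycle 19: idle
cycle 20: idle
cycle 21: idle
cycle 22: W0.I5

Answer: 23 cycles, utilization 9/23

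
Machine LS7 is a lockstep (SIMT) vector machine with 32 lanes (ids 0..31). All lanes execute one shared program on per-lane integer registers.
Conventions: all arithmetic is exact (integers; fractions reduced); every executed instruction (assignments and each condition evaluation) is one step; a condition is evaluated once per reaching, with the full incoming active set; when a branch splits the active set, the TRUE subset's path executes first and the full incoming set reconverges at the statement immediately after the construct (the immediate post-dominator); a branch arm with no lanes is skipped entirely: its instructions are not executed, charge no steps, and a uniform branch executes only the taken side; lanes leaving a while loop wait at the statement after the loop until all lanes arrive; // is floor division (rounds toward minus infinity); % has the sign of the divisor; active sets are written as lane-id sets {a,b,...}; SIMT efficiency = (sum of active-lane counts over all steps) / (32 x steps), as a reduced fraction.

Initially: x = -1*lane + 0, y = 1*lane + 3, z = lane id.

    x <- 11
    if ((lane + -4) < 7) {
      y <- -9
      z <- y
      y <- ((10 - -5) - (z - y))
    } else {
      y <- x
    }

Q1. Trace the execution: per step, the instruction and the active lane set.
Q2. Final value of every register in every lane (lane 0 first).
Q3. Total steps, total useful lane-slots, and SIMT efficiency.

step 0: x <- 11                      {0,1,2,3,4,5,6,7,8,9,10,11,12,13,14,15,16,17,18,19,20,21,22,23,24,25,26,27,28,29,30,31}
step 1: eval ((lane + -4) < 7)       {0,1,2,3,4,5,6,7,8,9,10,11,12,13,14,15,16,17,18,19,20,21,22,23,24,25,26,27,28,29,30,31}
step 2: y <- -9                      {0,1,2,3,4,5,6,7,8,9,10}
step 3: z <- y                       {0,1,2,3,4,5,6,7,8,9,10}
step 4: y <- ((10 - -5) - (z - y))   {0,1,2,3,4,5,6,7,8,9,10}
step 5: y <- x                       {11,12,13,14,15,16,17,18,19,20,21,22,23,24,25,26,27,28,29,30,31}

Answer: 6 steps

x: 11,11,11,11,11,11,11,11,11,11,11,11,11,11,11,11,11,11,11,11,11,11,11,11,11,11,11,11,11,11,11,11
y: 15,15,15,15,15,15,15,15,15,15,15,11,11,11,11,11,11,11,11,11,11,11,11,11,11,11,11,11,11,11,11,11
z: -9,-9,-9,-9,-9,-9,-9,-9,-9,-9,-9,11,12,13,14,15,16,17,18,19,20,21,22,23,24,25,26,27,28,29,30,31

steps = 6; useful = 118; efficiency = 118/192 = 59/96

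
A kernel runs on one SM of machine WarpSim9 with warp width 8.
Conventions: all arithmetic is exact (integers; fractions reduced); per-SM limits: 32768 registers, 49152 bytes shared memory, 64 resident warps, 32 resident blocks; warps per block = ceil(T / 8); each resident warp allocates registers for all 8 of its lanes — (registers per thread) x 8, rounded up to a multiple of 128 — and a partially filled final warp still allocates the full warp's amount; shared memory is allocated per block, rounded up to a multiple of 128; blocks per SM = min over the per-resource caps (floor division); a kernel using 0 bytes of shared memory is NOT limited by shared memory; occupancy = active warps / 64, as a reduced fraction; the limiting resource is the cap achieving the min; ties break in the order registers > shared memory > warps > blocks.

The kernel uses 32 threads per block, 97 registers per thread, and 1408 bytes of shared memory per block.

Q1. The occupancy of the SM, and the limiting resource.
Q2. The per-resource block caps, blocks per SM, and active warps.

Answer: occupancy 9/16, limited by registers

registers: 9 blocks
shared memory: 34 blocks
warps: 16 blocks
blocks: 32 blocks

Answer: 9 blocks, 36 active warps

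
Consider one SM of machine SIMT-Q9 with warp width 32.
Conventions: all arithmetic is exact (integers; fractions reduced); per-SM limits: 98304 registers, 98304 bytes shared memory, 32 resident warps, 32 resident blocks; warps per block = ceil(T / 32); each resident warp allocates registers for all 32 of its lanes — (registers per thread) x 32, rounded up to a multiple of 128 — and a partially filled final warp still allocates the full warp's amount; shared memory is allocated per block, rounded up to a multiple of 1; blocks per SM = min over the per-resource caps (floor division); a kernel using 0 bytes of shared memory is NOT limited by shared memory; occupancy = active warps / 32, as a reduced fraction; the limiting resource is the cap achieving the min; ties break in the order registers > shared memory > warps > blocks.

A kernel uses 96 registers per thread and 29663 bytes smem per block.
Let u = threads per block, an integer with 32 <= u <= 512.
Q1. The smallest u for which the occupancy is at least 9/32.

Answer: u = 65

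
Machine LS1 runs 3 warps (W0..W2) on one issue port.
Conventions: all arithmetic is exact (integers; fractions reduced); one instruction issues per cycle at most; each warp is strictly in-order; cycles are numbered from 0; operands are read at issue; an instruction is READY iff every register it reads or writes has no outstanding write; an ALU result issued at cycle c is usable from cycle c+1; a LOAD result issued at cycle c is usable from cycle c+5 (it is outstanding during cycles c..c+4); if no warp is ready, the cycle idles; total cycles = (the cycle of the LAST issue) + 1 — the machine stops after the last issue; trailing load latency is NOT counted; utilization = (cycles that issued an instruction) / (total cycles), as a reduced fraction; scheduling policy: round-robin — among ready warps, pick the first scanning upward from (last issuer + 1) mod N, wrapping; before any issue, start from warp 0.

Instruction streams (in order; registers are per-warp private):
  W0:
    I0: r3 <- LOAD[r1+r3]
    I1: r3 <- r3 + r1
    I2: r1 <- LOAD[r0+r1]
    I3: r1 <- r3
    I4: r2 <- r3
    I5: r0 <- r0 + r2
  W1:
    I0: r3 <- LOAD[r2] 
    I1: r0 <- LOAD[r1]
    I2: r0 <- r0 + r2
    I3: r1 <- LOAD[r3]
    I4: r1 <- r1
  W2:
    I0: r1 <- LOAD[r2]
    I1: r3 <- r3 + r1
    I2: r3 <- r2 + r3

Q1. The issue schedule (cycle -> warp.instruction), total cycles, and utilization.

cycle 0: W0.I0
cycle 1: W1.I0
cycle 2: W2.I0
cycle 3: W1.I1
cycle 4: idle
cycle 5: W0.I1
cycle 6: W0.I2
cycle 7: W2.I1
cycle 8: W1.I2
cycle 9: W2.I2
cycle 10: W1.I3
cycle 11: W0.I3
cycle 12: W0.I4
cycle 13: W0.I5
cycle 14: idle
cycle 15: W1.I4

Answer: 16 cycles, utilization 7/8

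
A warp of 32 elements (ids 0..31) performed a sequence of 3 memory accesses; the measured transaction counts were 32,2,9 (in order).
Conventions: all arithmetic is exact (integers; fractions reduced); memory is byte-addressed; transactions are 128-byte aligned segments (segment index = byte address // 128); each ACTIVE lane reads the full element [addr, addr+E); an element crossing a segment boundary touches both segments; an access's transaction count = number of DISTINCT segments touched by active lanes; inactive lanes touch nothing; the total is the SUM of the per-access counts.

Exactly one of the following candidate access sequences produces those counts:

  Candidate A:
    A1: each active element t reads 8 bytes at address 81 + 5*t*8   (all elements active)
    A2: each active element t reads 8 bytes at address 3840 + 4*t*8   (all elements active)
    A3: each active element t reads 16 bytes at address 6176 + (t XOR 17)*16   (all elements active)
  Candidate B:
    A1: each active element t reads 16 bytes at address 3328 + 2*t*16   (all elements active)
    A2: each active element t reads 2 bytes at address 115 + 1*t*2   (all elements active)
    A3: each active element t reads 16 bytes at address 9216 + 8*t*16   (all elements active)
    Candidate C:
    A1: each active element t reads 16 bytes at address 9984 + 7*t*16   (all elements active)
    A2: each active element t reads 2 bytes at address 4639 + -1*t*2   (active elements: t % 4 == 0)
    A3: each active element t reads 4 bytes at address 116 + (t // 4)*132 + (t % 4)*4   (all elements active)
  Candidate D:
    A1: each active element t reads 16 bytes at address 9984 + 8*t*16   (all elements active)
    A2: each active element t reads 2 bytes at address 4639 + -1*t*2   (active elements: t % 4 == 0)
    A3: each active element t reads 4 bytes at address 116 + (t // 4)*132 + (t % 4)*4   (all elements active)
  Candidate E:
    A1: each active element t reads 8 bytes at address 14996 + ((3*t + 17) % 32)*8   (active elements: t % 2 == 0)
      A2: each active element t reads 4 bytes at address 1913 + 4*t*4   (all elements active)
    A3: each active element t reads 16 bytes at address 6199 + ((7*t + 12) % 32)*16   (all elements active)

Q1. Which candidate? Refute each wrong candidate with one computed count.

A: A1 gives 11 transactions, not 32
B: A1 gives 8 transactions, not 32
C: A1 gives 28 transactions, not 32
E: A1 gives 3 transactions, not 32
D: all counts match (32,2,9)

Answer: D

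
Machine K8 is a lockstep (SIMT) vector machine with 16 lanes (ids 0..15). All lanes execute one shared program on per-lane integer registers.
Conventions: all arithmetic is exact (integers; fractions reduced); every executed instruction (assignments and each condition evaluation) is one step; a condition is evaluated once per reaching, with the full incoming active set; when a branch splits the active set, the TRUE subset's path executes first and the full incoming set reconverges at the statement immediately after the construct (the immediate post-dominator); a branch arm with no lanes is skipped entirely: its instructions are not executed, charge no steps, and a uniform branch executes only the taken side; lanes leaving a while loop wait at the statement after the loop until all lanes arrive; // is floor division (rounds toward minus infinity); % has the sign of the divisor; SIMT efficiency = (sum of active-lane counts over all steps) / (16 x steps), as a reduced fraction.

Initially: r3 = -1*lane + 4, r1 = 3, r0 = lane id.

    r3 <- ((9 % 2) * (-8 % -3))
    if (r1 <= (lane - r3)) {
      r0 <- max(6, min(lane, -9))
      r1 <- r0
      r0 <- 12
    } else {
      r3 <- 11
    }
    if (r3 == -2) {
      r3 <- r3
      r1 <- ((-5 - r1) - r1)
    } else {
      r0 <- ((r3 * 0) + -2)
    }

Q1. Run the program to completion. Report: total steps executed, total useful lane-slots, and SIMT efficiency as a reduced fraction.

Answer: 10 steps, 125 useful, 25/32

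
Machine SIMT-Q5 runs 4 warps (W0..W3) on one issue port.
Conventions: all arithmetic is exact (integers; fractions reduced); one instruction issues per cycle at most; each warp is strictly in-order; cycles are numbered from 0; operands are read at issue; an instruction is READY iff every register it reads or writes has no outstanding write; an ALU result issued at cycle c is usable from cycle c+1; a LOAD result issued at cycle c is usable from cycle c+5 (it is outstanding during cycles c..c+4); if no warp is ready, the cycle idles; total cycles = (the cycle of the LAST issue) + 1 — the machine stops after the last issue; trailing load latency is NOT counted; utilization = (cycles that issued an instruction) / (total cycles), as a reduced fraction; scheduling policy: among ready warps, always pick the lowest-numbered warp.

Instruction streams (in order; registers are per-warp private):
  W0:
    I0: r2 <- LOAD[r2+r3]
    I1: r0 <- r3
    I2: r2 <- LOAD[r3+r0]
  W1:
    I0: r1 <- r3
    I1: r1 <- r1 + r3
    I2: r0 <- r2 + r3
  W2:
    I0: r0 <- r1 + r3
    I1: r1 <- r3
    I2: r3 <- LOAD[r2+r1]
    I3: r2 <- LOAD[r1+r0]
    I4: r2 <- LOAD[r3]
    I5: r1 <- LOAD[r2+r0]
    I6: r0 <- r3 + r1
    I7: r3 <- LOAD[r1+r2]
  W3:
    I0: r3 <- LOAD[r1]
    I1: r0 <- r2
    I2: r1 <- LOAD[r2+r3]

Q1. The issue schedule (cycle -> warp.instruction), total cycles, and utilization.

cycle 0: W0.I0
cycle 1: W0.I1
cycle 2: W1.I0
cycle 3: W1.I1
cycle 4: W1.I2
cycle 5: W0.I2
cycle 6: W2.I0
cycle 7: W2.I1
cycle 8: W2.I2
cycle 9: W2.I3
cycle 10: W3.I0
cycle 11: W3.I1
cycle 12: idle
cycle 13: idle
cycle 14: W2.I4
cycle 15: W3.I2
cycle 16: idle
cycle 17: idle
cycle 18: idle
cycle 19: W2.I5
cycle 20: idle
cycle 21: idle
cycle 22: idle
cycle 23: idle
cycle 24: W2.I6
cycle 25: W2.I7

Answer: 26 cycles, utilization 17/26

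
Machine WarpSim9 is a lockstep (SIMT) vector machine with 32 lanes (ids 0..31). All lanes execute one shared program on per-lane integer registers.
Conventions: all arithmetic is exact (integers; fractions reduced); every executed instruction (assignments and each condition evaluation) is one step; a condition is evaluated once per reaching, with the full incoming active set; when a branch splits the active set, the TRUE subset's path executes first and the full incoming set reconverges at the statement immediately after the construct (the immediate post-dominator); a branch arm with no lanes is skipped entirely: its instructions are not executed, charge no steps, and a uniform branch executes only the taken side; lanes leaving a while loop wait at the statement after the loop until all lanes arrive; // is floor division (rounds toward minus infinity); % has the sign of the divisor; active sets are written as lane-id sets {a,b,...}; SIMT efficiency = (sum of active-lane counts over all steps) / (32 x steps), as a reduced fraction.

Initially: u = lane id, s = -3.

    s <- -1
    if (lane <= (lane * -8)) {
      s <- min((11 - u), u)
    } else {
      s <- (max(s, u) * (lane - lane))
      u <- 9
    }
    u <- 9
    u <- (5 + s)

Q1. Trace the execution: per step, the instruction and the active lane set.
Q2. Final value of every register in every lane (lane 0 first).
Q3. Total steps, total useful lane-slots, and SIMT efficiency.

step 0: s <- -1                      {0,1,2,3,4,5,6,7,8,9,10,11,12,13,14,15,16,17,18,19,20,21,22,23,24,25,26,27,28,29,30,31}
step 1: eval (lane <= (lane * -8))   {0,1,2,3,4,5,6,7,8,9,10,11,12,13,14,15,16,17,18,19,20,21,22,23,24,25,26,27,28,29,30,31}
step 2: s <- min((11 - u), u)        {0}
step 3: s <- (max(s, u) * (lane - lane)) {1,2,3,4,5,6,7,8,9,10,11,12,13,14,15,16,17,18,19,20,21,22,23,24,25,26,27,28,29,30,31}
step 4: u <- 9                       {1,2,3,4,5,6,7,8,9,10,11,12,13,14,15,16,17,18,19,20,21,22,23,24,25,26,27,28,29,30,31}
step 5: u <- 9                       {0,1,2,3,4,5,6,7,8,9,10,11,12,13,14,15,16,17,18,19,20,21,22,23,24,25,26,27,28,29,30,31}
step 6: u <- (5 + s)                 {0,1,2,3,4,5,6,7,8,9,10,11,12,13,14,15,16,17,18,19,20,21,22,23,24,25,26,27,28,29,30,31}

Answer: 7 steps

u: 5,5,5,5,5,5,5,5,5,5,5,5,5,5,5,5,5,5,5,5,5,5,5,5,5,5,5,5,5,5,5,5
s: 0,0,0,0,0,0,0,0,0,0,0,0,0,0,0,0,0,0,0,0,0,0,0,0,0,0,0,0,0,0,0,0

steps = 7; useful = 191; efficiency = 191/224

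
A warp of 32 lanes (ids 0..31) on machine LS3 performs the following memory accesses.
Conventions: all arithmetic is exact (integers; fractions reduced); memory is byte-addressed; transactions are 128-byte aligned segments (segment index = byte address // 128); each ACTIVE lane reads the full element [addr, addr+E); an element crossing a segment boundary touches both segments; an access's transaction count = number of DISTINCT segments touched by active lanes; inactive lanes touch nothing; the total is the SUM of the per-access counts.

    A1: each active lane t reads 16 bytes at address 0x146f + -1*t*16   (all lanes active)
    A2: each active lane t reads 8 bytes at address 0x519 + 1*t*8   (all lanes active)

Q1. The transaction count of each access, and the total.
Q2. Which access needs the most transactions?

A1: 5 transactions
A2: 3 transactions

Answer: 5,3; total 8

Answer: A1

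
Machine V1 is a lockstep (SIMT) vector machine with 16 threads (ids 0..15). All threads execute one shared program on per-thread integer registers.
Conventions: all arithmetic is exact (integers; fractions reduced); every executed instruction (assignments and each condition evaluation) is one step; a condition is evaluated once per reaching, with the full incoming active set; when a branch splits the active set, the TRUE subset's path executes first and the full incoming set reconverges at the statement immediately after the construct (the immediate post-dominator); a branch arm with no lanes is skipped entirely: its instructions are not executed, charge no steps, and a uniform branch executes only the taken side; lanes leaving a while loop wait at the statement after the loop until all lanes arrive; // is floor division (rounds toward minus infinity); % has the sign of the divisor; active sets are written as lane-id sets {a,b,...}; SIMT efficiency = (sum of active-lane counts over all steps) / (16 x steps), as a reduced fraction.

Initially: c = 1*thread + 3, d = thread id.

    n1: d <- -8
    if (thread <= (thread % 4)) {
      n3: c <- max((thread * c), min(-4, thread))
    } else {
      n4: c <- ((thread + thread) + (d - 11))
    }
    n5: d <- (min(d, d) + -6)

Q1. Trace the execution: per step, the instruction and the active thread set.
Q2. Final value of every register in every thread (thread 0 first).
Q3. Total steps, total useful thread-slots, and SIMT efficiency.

step 0: d <- -8                      {0,1,2,3,4,5,6,7,8,9,10,11,12,13,14,15}
step 1: eval (thread <= (thread % 4)) {0,1,2,3,4,5,6,7,8,9,10,11,12,13,14,15}
step 2: c <- max((thread * c), min(-4, thread)) {0,1,2,3}
step 3: c <- ((thread + thread) + (d - 11)) {4,5,6,7,8,9,10,11,12,13,14,15}
step 4: d <- (min(d, d) + -6)        {0,1,2,3,4,5,6,7,8,9,10,11,12,13,14,15}

Answer: 5 steps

c: 0,4,10,18,-11,-9,-7,-5,-3,-1,1,3,5,7,9,11
d: -14,-14,-14,-14,-14,-14,-14,-14,-14,-14,-14,-14,-14,-14,-14,-14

steps = 5; useful = 64; efficiency = 64/80 = 4/5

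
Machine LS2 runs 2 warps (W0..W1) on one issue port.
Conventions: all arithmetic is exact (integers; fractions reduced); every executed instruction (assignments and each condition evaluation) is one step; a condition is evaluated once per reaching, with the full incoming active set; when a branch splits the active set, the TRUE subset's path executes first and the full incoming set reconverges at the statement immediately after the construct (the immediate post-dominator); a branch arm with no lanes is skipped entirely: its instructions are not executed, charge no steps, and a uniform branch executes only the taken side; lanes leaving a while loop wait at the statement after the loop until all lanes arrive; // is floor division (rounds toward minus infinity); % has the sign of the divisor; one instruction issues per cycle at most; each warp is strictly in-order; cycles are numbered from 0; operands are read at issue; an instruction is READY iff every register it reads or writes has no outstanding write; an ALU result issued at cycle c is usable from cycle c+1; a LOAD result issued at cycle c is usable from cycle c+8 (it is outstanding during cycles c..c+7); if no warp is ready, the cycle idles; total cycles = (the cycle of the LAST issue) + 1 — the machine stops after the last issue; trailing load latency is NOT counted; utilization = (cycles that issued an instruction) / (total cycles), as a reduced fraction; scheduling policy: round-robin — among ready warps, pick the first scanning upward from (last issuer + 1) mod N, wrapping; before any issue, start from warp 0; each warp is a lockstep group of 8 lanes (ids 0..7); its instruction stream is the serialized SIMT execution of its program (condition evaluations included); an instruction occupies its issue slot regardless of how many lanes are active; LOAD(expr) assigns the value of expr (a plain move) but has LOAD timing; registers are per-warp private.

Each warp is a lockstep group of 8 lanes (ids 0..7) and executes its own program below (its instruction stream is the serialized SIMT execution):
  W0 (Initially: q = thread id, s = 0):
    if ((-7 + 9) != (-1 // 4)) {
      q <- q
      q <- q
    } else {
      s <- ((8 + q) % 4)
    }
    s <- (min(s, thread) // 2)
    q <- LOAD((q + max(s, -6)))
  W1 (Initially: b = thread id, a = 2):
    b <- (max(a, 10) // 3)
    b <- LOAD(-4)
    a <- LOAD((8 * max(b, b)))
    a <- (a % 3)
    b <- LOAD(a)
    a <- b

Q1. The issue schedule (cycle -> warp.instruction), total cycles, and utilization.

cycle 0: W0.I0
cycle 1: W1.I0
cycle 2: W0.I1
cycle 3: W1.I1
cycle 4: W0.I2
cycle 5: W0.I3
cycle 6: W0.I4
cycle 7: idle
cycle 8: idle
cycle 9: idle
cycle 10: idle
cycle 11: W1.I2
cycle 12: idle
cycle 13: idle
cycle 14: idle
cycle 15: idle
cycle 16: idle
cycle 17: idle
cycle 18: idle
cycle 19: W1.I3
cycle 20: W1.I4
cycle 21: idle
cycle 22: idle
cycle 23: idle
cycle 24: idle
cycle 25: idle
cycle 26: idle
cycle 27: idle
cycle 28: W1.I5

Answer: 29 cycles, utilization 11/29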